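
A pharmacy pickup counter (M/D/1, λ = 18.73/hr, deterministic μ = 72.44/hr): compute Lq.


ρ = 18.73/72.44 = 0.2586
M/D/1: Lq = ρ²/(2(1−ρ)) = 0.06685/(2·0.7414) = 0.04508

Final: 0.04508


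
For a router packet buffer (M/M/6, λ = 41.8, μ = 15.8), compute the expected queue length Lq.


a = λ/μ = 2.6456; ρ = a/6 = 0.4409
P₀ = 0.070403
Lq = P₀·a^c·ρ / (c!·(1−ρ)²) = 0.070403·342.85870·0.4409/(720·0.31256)
= 0.04729

Final: 0.04729


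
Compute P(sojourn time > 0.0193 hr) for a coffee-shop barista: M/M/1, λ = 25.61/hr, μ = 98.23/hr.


W ~ Exponential(μ−λ) for M/M/1.
μ − λ = 98.23 − 25.61 = 72.6200
P(W > t) = e^{−(μ−λ)t} = e^{−1.4016} = 0.246211

Final: 0.246211


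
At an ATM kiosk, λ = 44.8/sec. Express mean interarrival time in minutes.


Mean interarrival time = 1/λ = 1/44.8 second = 0.02232 second
In minutes: 0.02232 × 0.0166667 = 0.0003720 min

Final: 0.0003720 min


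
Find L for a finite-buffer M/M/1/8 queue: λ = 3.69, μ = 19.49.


ρ = 3.69/19.49 = 0.1893
L = ρ[1 − (K+1)ρ^K + Kρ^(K+1)] / [(1−ρ)(1−ρ^(K+1))]
Numerator: 0.1893·(1 − 9·0.000001651 + 8·0.0000003126) = 0.189326
Denominator: (0.8107)·(1.000000) = 0.810672
L = 0.189326/0.810672 = 0.2335

Final: 0.2335


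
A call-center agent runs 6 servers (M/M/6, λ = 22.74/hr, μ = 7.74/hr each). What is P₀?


a = λ/μ = 22.74/7.74 = 2.9380; ρ = a/c = 0.4897
Σ_{k=0}^{5} a^k/k! (terms k=0..5) = 1.00000 + 2.93798 + 4.31588 + 4.22666 + 3.10446 + 1.82417 = 17.40916
Tail: a^6/(6!(1−ρ)) = 643.12738/(720·0.5103) = 1.75028
P₀ = 1/(17.40916 + 1.75028) = 1/19.15944 = 0.052194

Final: 0.052194


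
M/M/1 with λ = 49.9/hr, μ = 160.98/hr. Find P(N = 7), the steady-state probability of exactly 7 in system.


ρ = 49.9/160.98 = 0.3100
P_n = (1−ρ)·ρ^n = (1 − 0.3100)·0.3100^7 = 0.6900·0.0002750 = 0.0001897

Final: 0.0001897


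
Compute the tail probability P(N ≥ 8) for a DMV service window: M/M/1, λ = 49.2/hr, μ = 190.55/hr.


ρ = 49.2/190.55 = 0.2582
P(N ≥ n) = ρ^n = 0.2582^8 = 0.00001975

Final: 0.00001975


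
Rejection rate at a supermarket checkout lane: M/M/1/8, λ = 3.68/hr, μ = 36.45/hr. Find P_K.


ρ = λ/μ = 3.68/36.45 = 0.1010
P_K = (1−ρ)ρ^K/(1−ρ^(K+1)) = (0.8990·0.00000001079)/(1 − 0.000000001090)
= 0.000000009705/1.000000 = 0.000000009705

Final: 0.000000009705


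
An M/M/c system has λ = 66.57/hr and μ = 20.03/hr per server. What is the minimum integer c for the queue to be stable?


Stability requires cμ > λ ⇔ c > λ/μ.
λ/μ = 66.57/20.03 = 3.3235
Minimum integer c = ⌊3.3235⌋ + 1 = 4
Check: 4·20.03 = 80.12 > 66.57, while 3·20.03 = 60.09 ≤ 66.57

Final: 4 servers


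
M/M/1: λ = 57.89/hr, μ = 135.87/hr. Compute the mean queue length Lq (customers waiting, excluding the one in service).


ρ = 57.89/135.87 = 0.4261
Lq = ρ²/(1−ρ) = 0.1815/0.5739 = 0.3163

Final: 0.3163


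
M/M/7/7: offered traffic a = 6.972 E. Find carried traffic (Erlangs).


B(7,6.972) = 0.247135 (Erlang-B)
Carried load = a(1 − B) = 6.972·(1 − 0.247135) = 6.972·0.752865 = 5.2490 E

Final: 5.2490 Erlangs


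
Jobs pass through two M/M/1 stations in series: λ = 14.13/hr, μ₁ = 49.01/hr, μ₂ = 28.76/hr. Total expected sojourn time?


Each node sees arrival rate λ = 14.13/hr (tandem ⇒ throughput preserved).
W₁ = 1/(μ₁−λ) = 1/(49.01−14.13) = 0.02867 hr
W₂ = 1/(μ₂−λ) = 1/(28.76−14.13) = 0.06835 hr
W_total = W₁ + W₂ = 0.02867 + 0.06835 = 0.09702 hr

Final: 0.09702 hr


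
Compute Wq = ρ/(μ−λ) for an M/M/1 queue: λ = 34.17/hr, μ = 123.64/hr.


ρ = 34.17/123.64 = 0.2764
Wq = ρ/(μ−λ) = 0.2764/(123.64 − 34.17) = 0.2764/89.47 = 0.003089 hr

Final: 0.003089 hr


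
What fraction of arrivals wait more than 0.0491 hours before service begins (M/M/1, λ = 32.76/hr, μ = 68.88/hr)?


ρ = 32.76/68.88 = 0.4756
P(Wq > t) = ρ·e^{−(μ−λ)t} = 0.4756·e^{−1.7735}
= 0.4756·0.169739 = 0.080730

Final: 0.080730


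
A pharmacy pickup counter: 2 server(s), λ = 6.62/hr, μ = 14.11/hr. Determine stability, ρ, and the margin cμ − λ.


Total capacity cμ = 2·14.11 = 28.22/hr
ρ = λ/(cμ) = 6.62/28.22 = 0.2346
Stable ⇔ ρ < 1: YES
Spare capacity = cμ − λ = 28.22 − 6.62 = 21.60/hr

Final: ρ = 0.2346; stable; margin = 21.60/hr


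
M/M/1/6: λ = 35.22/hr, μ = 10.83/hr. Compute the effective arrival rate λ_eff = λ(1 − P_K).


ρ = 3.2521; P_K = (1−ρ)ρ^6/(1−ρ^7) = 0.692684
λ_eff = λ(1 − P_K) = 35.22·(1 − 0.692684) = 35.22·0.307316 = 10.8237 /hr

Final: 10.8237 /hr


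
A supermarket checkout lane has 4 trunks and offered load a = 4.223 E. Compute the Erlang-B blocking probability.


B(c,a) = (a^c/c!) / Σ_{k=0}^{c} a^k/k!
a^4/4! = 13.251745
Σ terms (k=0..4): 1.00000 + 4.22300 + 8.91686 + 12.55197 + 13.25175 = 39.943583
B = 13.251745/39.943583 = 0.331762

Final: 0.331762


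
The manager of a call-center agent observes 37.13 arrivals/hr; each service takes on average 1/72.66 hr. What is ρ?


ρ = λ/μ = 37.13/72.66 = 0.5110

Final: 0.5110


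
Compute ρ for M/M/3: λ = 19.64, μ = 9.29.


ρ = λ/(cμ) = 19.64/(3·9.29) = 19.64/27.87 = 0.7047

Final: 0.7047


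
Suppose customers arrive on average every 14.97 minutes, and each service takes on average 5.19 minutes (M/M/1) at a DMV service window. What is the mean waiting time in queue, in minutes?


λ = 60/14.97 = 4.0080 /hr
μ = 60/5.19 = 11.5607 /hr
ρ = λ/μ = 4.0080/11.5607 = 0.3467
Wq = ρ/(μ−λ) = 0.3467/(11.5607−4.0080) = 0.04590 hr
In minutes: 0.04590·60 = 2.754 min

Final: 2.754 min


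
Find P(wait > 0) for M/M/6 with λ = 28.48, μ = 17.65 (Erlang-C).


a = λ/μ = 1.6136; ρ = a/6 = 0.2689
P₀ = 0.199091 (from M/M/c formula)
C(c,a) = [a^c/(c!(1−ρ))]·P₀ = [17.65109/(720·0.7311)]·0.199091
= 0.03353·0.199091 = 0.006676

Final: 0.006676


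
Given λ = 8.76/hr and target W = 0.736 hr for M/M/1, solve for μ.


W = 1/(μ−λ) ⇒ μ − λ = 1/W = 1/0.736 = 1.3587
μ = λ + 1/W = 8.76 + 1.3587 = 10.1187 per hr

Final: 10.1187 /hr


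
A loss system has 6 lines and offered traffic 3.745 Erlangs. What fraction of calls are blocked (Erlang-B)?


B(c,a) = (a^c/c!) / Σ_{k=0}^{c} a^k/k!
a^6/6! = 3.831585
Σ terms (k=0..6): 1.00000 + 3.74500 + 7.01251 + 8.75395 + 8.19589 + 6.13872 + 3.83158 = 38.677660
B = 3.831585/38.677660 = 0.099065

Final: 0.099065


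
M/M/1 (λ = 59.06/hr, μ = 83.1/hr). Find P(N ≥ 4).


ρ = 59.06/83.1 = 0.7107
P(N ≥ n) = ρ^n = 0.7107^4 = 0.255135

Final: 0.255135


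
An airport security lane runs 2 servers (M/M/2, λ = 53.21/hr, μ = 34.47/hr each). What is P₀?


a = λ/μ = 53.21/34.47 = 1.5437; ρ = a/c = 0.7718
Σ_{k=0}^{1} a^k/k! (terms k=0..1) = 1.00000 + 1.54366 = 2.54366
Tail: a^2/(2!(1−ρ)) = 2.38289/(2·0.2282) = 5.22176
P₀ = 1/(2.54366 + 5.22176) = 1/7.76542 = 0.128776

Final: 0.128776


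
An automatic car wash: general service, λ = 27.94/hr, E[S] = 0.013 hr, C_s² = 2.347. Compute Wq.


ρ = λ·E[S] = 27.94·0.013 = 0.3632
E[S²] = E[S]²(1+C_s²) = 0.013²·(1+2.347) = 0.0005656
Wq = λ·E[S²]/(2(1−ρ)) = 27.94·0.0005656/(2·0.6368) = 0.01241 hr

Final: 0.01241 hr


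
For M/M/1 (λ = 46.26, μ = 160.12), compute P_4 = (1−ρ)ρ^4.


ρ = 46.26/160.12 = 0.2889
P_n = (1−ρ)·ρ^n = (1 − 0.2889)·0.2889^4 = 0.7111·0.006967 = 0.004954

Final: 0.004954


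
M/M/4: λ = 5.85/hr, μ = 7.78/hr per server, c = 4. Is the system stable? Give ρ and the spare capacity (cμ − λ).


Total capacity cμ = 4·7.78 = 31.12/hr
ρ = λ/(cμ) = 5.85/31.12 = 0.1880
Stable ⇔ ρ < 1: YES
Spare capacity = cμ − λ = 31.12 − 5.85 = 25.27/hr

Final: ρ = 0.1880; stable; margin = 25.27/hr


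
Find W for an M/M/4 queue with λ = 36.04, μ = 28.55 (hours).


a = 1.2623; ρ = 0.3156; P₀ = 0.281773
Lq = P₀·a^c·ρ/(c!(1−ρ)²) = 0.02009
Wq = Lq/λ = 0.02009/36.04 = 0.0005573 hr
W = Wq + 1/μ = 0.0005573 + 0.03503 = 0.03558 hr

Final: 0.03558 hr


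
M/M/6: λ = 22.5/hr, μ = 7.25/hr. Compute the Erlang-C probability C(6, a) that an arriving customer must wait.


a = λ/μ = 3.1034; ρ = a/6 = 0.5172
P₀ = 0.043984 (from M/M/c formula)
C(c,a) = [a^c/(c!(1−ρ))]·P₀ = [893.44345/(720·0.4828)]·0.043984
= 2.57042·0.043984 = 0.113057

Final: 0.113057


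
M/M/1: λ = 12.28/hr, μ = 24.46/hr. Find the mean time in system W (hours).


W = 1/(μ−λ) = 1/(24.46 − 12.28) = 1/12.18 = 0.08210 hr

Final: 0.08210 hr


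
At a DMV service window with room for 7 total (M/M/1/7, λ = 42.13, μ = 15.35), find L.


ρ = 42.13/15.35 = 2.7446
L = ρ[1 − (K+1)ρ^K + Kρ^(K+1)] / [(1−ρ)(1−ρ^(K+1))]
Numerator: 2.7446·(1 − 8·1173.225666 + 7·3220.064971) = 36107.329782
Denominator: (-1.7446)·(-3219.064971) = 5616.062536
L = 36107.329782/5616.062536 = 6.4293

Final: 6.4293


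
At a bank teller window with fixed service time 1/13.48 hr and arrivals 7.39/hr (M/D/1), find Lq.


ρ = 7.39/13.48 = 0.5482
M/D/1: Lq = ρ²/(2(1−ρ)) = 0.3005/(2·0.4518) = 0.33262

Final: 0.33262


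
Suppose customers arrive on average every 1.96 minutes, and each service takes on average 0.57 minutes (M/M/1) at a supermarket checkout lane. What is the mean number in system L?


λ = 60/1.96 = 30.6122 /hr
μ = 60/0.57 = 105.2632 /hr
ρ = λ/μ = 30.6122/105.2632 = 0.2908
L = ρ/(1−ρ) = 0.2908/0.7092 = 0.4101

Final: 0.4101


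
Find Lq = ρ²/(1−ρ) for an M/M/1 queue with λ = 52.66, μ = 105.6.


ρ = 52.66/105.6 = 0.4987
Lq = ρ²/(1−ρ) = 0.2487/0.5013 = 0.4960

Final: 0.4960


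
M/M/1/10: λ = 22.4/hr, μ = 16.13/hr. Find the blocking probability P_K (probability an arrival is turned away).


ρ = λ/μ = 22.4/16.13 = 1.3887
P_K = (1−ρ)ρ^K/(1−ρ^(K+1)) = (-0.3887·26.676971)/(1 − 37.046754)
= -10.369783/-36.046754 = 0.287676

Final: 0.287676


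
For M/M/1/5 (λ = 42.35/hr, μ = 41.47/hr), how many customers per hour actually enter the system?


ρ = 1.0212; P_K = (1−ρ)ρ^5/(1−ρ^6) = 0.175537
λ_eff = λ(1 − P_K) = 42.35·(1 − 0.175537) = 42.35·0.824463 = 34.9160 /hr

Final: 34.9160 /hr


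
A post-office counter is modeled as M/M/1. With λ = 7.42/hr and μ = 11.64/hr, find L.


ρ = λ/μ = 7.42/11.64 = 0.6375
L = ρ/(1−ρ) = 0.6375/(1 − 0.6375) = 0.6375/0.3625 = 1.7583

Final: 1.7583


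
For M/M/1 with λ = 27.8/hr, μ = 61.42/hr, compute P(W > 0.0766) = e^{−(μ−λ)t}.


W ~ Exponential(μ−λ) for M/M/1.
μ − λ = 61.42 − 27.8 = 33.6200
P(W > t) = e^{−(μ−λ)t} = e^{−2.5753} = 0.076132

Final: 0.076132


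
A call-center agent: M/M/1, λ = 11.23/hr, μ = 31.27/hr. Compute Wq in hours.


ρ = 11.23/31.27 = 0.3591
Wq = ρ/(μ−λ) = 0.3591/(31.27 − 11.23) = 0.3591/20.04 = 0.01792 hr

Final: 0.01792 hr


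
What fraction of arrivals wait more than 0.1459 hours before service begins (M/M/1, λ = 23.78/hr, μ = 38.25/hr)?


ρ = 23.78/38.25 = 0.6217
P(Wq > t) = ρ·e^{−(μ−λ)t} = 0.6217·e^{−2.1112}
= 0.6217·0.121096 = 0.075285

Final: 0.075285


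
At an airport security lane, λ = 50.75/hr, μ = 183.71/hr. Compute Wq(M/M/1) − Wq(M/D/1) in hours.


ρ = 50.75/183.71 = 0.2763
Wq(M/M/1) = ρ/(μ−λ) = 0.2763/132.96 = 0.002078 hr
Wq(M/D/1) = ρ/(2(μ−λ)) = 0.001039 hr
Savings = 0.002078 − 0.001039 = 0.001039 hr

Final: 0.001039 hr


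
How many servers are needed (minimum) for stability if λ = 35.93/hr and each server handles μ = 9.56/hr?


Stability requires cμ > λ ⇔ c > λ/μ.
λ/μ = 35.93/9.56 = 3.7584
Minimum integer c = ⌊3.7584⌋ + 1 = 4
Check: 4·9.56 = 38.24 > 35.93, while 3·9.56 = 28.68 ≤ 35.93

Final: 4 servers


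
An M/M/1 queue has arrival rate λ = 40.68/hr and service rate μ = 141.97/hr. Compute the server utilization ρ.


ρ = λ/μ = 40.68/141.97 = 0.2865

Final: 0.2865


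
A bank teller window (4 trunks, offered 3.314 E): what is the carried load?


B(4,3.314) = 0.240499 (Erlang-B)
Carried load = a(1 − B) = 3.314·(1 − 0.240499) = 3.314·0.759501 = 2.5170 E

Final: 2.5170 Erlangs


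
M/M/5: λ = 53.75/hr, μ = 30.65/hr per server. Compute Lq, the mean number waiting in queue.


a = λ/μ = 1.7537; ρ = a/5 = 0.3507
P₀ = 0.172498
Lq = P₀·a^c·ρ / (c!·(1−ρ)²) = 0.172498·16.58593·0.3507/(120·0.42155)
= 0.01984

Final: 0.01984


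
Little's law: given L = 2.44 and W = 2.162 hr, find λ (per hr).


λ = L/W = 2.44/2.162 = 1.1286 /hr

Final: 1.1286 /hr


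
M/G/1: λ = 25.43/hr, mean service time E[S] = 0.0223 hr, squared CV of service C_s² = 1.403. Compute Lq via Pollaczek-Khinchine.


ρ = λ·E[S] = 25.43·0.0223 = 0.5671
Lq = ρ²(1+C_s²)/(2(1−ρ)) = 0.3216·(1+1.403)/(2·0.4329)
= 0.3216·2.4030/0.8658 = 0.89254

Final: 0.89254


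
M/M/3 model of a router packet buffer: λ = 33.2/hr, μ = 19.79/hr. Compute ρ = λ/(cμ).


ρ = λ/(cμ) = 33.2/(3·19.79) = 33.2/59.37 = 0.5592

Final: 0.5592


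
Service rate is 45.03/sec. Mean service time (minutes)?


Mean service time = 1/μ = 1/45.03 second = 0.02221 second
In minutes: 0.02221 × 0.0166667 = 0.0003701 min

Final: 0.0003701 min


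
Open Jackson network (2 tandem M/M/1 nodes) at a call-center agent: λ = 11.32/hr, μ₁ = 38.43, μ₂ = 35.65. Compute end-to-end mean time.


Each node sees arrival rate λ = 11.32/hr (tandem ⇒ throughput preserved).
W₁ = 1/(μ₁−λ) = 1/(38.43−11.32) = 0.03689 hr
W₂ = 1/(μ₂−λ) = 1/(35.65−11.32) = 0.04110 hr
W_total = W₁ + W₂ = 0.03689 + 0.04110 = 0.07799 hr

Final: 0.07799 hr


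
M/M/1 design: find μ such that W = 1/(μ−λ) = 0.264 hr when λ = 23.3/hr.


W = 1/(μ−λ) ⇒ μ − λ = 1/W = 1/0.264 = 3.7879
μ = λ + 1/W = 23.3 + 3.7879 = 27.0879 per hr

Final: 27.0879 /hr


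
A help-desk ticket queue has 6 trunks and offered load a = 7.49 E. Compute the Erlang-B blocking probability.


B(c,a) = (a^c/c!) / Σ_{k=0}^{c} a^k/k!
a^6/6! = 245.221424
Σ terms (k=0..6): 1.00000 + 7.49000 + 28.05005 + 70.03162 + 131.13422 + 196.43906 + 245.22142 = 679.366374
B = 245.221424/679.366374 = 0.360956

Final: 0.360956


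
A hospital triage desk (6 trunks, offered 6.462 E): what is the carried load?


B(6,6.462) = 0.296569 (Erlang-B)
Carried load = a(1 − B) = 6.462·(1 − 0.296569) = 6.462·0.703431 = 4.5456 E

Final: 4.5456 Erlangs


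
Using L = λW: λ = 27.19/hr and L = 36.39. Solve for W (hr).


W = L/λ = 36.39/27.19 = 1.3384 hr

Final: 1.3384 hr


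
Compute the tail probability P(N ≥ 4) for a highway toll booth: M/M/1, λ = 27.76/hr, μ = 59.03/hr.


ρ = 27.76/59.03 = 0.4703
P(N ≥ n) = ρ^n = 0.4703^4 = 0.048909

Final: 0.048909


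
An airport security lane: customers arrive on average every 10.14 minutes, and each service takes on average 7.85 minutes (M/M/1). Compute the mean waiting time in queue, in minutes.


λ = 60/10.14 = 5.9172 /hr
μ = 60/7.85 = 7.6433 /hr
ρ = λ/μ = 5.9172/7.6433 = 0.7742
Wq = ρ/(μ−λ) = 0.7742/(7.6433−5.9172) = 0.44849 hr
In minutes: 0.44849·60 = 26.909 min

Final: 26.909 min


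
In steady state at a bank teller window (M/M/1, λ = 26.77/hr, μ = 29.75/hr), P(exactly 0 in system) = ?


ρ = 26.77/29.75 = 0.8998
P_n = (1−ρ)·ρ^n = (1 − 0.8998)·0.8998^0 = 0.1002·1.000000 = 0.100168

Final: 0.100168


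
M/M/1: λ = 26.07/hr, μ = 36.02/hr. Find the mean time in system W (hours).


W = 1/(μ−λ) = 1/(36.02 − 26.07) = 1/9.95 = 0.1005 hr

Final: 0.1005 hr


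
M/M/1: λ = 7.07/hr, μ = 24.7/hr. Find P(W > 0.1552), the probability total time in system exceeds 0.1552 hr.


W ~ Exponential(μ−λ) for M/M/1.
μ − λ = 24.7 − 7.07 = 17.6300
P(W > t) = e^{−(μ−λ)t} = e^{−2.7362} = 0.064818

Final: 0.064818


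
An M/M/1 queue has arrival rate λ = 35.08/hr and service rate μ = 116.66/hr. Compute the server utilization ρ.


ρ = λ/μ = 35.08/116.66 = 0.3007

Final: 0.3007


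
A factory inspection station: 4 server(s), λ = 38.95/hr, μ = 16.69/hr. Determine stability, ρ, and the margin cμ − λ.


Total capacity cμ = 4·16.69 = 66.76/hr
ρ = λ/(cμ) = 38.95/66.76 = 0.5834
Stable ⇔ ρ < 1: YES
Spare capacity = cμ − λ = 66.76 − 38.95 = 27.81/hr

Final: ρ = 0.5834; stable; margin = 27.81/hr


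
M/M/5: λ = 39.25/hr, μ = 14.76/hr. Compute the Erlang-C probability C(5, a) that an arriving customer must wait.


a = λ/μ = 2.6592; ρ = a/5 = 0.5318
P₀ = 0.067661 (from M/M/c formula)
C(c,a) = [a^c/(c!(1−ρ))]·P₀ = [132.97393/(120·0.4682)]·0.067661
= 2.36697·0.067661 = 0.160152

Final: 0.160152


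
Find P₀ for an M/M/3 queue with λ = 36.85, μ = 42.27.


a = λ/μ = 36.85/42.27 = 0.8718; ρ = a/c = 0.2906
Σ_{k=0}^{2} a^k/k! (terms k=0..2) = 1.00000 + 0.87178 + 0.38000 = 2.25177
Tail: a^3/(3!(1−ρ)) = 0.66255/(6·0.7094) = 0.15566
P₀ = 1/(2.25177 + 0.15566) = 1/2.40743 = 0.415381

Final: 0.415381


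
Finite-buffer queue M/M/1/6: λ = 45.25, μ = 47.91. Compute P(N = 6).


ρ = λ/μ = 45.25/47.91 = 0.9445
P_K = (1−ρ)ρ^K/(1−ρ^(K+1)) = (0.05552·0.709830)/(1 − 0.670420)
= 0.039410/0.329580 = 0.119577

Final: 0.119577


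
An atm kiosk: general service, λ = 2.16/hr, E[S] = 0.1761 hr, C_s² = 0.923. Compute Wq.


ρ = λ·E[S] = 2.16·0.1761 = 0.3804
E[S²] = E[S]²(1+C_s²) = 0.1761²·(1+0.923) = 0.059635
Wq = λ·E[S²]/(2(1−ρ)) = 2.16·0.059635/(2·0.6196) = 0.10394 hr

Final: 0.10394 hr


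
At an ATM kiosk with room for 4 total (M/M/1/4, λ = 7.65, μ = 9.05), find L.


ρ = 7.65/9.05 = 0.8453
L = ρ[1 − (K+1)ρ^K + Kρ^(K+1)] / [(1−ρ)(1−ρ^(K+1))]
Numerator: 0.8453·(1 − 5·0.510565 + 4·0.431583) = 0.146664
Denominator: (0.1547)·(0.568417) = 0.087932
L = 0.146664/0.087932 = 1.6679

Final: 1.6679


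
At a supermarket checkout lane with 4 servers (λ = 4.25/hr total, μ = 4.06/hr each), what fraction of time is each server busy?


ρ = λ/(cμ) = 4.25/(4·4.06) = 4.25/16.24 = 0.2617

Final: 0.2617


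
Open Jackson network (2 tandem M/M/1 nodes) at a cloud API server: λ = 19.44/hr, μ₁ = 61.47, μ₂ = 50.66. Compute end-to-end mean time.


Each node sees arrival rate λ = 19.44/hr (tandem ⇒ throughput preserved).
W₁ = 1/(μ₁−λ) = 1/(61.47−19.44) = 0.02379 hr
W₂ = 1/(μ₂−λ) = 1/(50.66−19.44) = 0.03203 hr
W_total = W₁ + W₂ = 0.02379 + 0.03203 = 0.05582 hr

Final: 0.05582 hr


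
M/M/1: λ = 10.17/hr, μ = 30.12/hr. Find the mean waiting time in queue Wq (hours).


ρ = 10.17/30.12 = 0.3376
Wq = ρ/(μ−λ) = 0.3376/(30.12 − 10.17) = 0.3376/19.95 = 0.01692 hr

Final: 0.01692 hr


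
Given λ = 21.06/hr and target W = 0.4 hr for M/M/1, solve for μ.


W = 1/(μ−λ) ⇒ μ − λ = 1/W = 1/0.4 = 2.5000
μ = λ + 1/W = 21.06 + 2.5000 = 23.5600 per hr

Final: 23.5600 /hr


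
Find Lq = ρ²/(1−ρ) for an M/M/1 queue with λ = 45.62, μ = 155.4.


ρ = 45.62/155.4 = 0.2936
Lq = ρ²/(1−ρ) = 0.08618/0.7064 = 0.1220

Final: 0.1220


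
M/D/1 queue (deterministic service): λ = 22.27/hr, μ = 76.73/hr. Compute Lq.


ρ = 22.27/76.73 = 0.2902
M/D/1: Lq = ρ²/(2(1−ρ)) = 0.08424/(2·0.7098) = 0.05934

Final: 0.05934


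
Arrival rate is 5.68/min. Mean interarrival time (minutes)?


Mean interarrival time = 1/λ = 1/5.68 minute = 0.17606 minute
In minutes: 0.17606 × 1 = 0.1761 min

Final: 0.1761 min


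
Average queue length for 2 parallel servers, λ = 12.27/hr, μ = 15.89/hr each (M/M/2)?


a = λ/μ = 0.7722; ρ = a/2 = 0.3861
P₀ = 0.442906
Lq = P₀·a^c·ρ / (c!·(1−ρ)²) = 0.442906·0.59627·0.3861/(2·0.37688)
= 0.13527

Final: 0.13527


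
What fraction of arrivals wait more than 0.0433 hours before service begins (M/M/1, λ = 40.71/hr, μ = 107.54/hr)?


ρ = 40.71/107.54 = 0.3786
P(Wq > t) = ρ·e^{−(μ−λ)t} = 0.3786·e^{−2.8937}
= 0.3786·0.055369 = 0.020960

Final: 0.020960


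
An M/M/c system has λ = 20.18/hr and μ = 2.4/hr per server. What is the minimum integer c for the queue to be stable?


Stability requires cμ > λ ⇔ c > λ/μ.
λ/μ = 20.18/2.4 = 8.4083
Minimum integer c = ⌊8.4083⌋ + 1 = 9
Check: 9·2.4 = 21.60 > 20.18, while 8·2.4 = 19.20 ≤ 20.18

Final: 9 servers


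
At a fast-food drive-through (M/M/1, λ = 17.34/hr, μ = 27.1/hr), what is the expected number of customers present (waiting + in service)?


ρ = λ/μ = 17.34/27.1 = 0.6399
L = ρ/(1−ρ) = 0.6399/(1 − 0.6399) = 0.6399/0.3601 = 1.7766

Final: 1.7766


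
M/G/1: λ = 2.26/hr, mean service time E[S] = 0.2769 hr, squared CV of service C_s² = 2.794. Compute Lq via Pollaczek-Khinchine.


ρ = λ·E[S] = 2.26·0.2769 = 0.6258
Lq = ρ²(1+C_s²)/(2(1−ρ)) = 0.3916·(1+2.794)/(2·0.3742)
= 0.3916·3.7940/0.7484 = 1.98527

Final: 1.98527


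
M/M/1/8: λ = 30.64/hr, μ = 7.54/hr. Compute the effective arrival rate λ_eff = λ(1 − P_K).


ρ = 4.0637; P_K = (1−ρ)ρ^8/(1−ρ^9) = 0.753919
λ_eff = λ(1 − P_K) = 30.64·(1 − 0.753919) = 30.64·0.246081 = 7.5399 /hr

Final: 7.5399 /hr


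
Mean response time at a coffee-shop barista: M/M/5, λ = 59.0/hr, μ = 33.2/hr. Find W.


a = 1.7771; ρ = 0.3554; P₀ = 0.168456
Lq = P₀·a^c·ρ/(c!(1−ρ)²) = 0.02128
Wq = Lq/λ = 0.02128/59.0 = 0.0003608 hr
W = Wq + 1/μ = 0.0003608 + 0.03012 = 0.03048 hr

Final: 0.03048 hr


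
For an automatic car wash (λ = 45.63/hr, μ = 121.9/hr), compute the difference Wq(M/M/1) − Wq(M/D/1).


ρ = 45.63/121.9 = 0.3743
Wq(M/M/1) = ρ/(μ−λ) = 0.3743/76.27 = 0.004908 hr
Wq(M/D/1) = ρ/(2(μ−λ)) = 0.002454 hr
Savings = 0.004908 − 0.002454 = 0.002454 hr

Final: 0.002454 hr


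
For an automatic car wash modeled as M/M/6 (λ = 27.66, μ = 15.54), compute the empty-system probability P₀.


a = λ/μ = 27.66/15.54 = 1.7799; ρ = a/c = 0.2967
Σ_{k=0}^{5} a^k/k! (terms k=0..5) = 1.00000 + 1.77992 + 1.58406 + 0.93984 + 0.41821 + 0.14888 = 5.87091
Tail: a^6/(6!(1−ρ)) = 31.79852/(720·0.7033) = 0.06279
P₀ = 1/(5.87091 + 0.06279) = 1/5.93370 = 0.168529

Final: 0.168529


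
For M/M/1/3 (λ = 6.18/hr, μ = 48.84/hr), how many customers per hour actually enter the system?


ρ = 0.1265; P_K = (1−ρ)ρ^3/(1−ρ^4) = 0.001770
λ_eff = λ(1 − P_K) = 6.18·(1 − 0.001770) = 6.18·0.998230 = 6.1691 /hr

Final: 6.1691 /hr


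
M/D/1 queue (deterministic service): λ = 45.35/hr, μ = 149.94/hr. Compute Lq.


ρ = 45.35/149.94 = 0.3025
M/D/1: Lq = ρ²/(2(1−ρ)) = 0.09148/(2·0.6975) = 0.06557

Final: 0.06557


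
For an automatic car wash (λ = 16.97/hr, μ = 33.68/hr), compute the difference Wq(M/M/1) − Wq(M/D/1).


ρ = 16.97/33.68 = 0.5039
Wq(M/M/1) = ρ/(μ−λ) = 0.5039/16.71 = 0.03015 hr
Wq(M/D/1) = ρ/(2(μ−λ)) = 0.01508 hr
Savings = 0.03015 − 0.01508 = 0.01508 hr

Final: 0.01508 hr


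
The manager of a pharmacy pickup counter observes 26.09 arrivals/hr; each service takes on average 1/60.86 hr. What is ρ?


ρ = λ/μ = 26.09/60.86 = 0.4287

Final: 0.4287


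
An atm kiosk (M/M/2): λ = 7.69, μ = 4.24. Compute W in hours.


a = 1.8137; ρ = 0.9068; P₀ = 0.048856
Lq = P₀·a^c·ρ/(c!(1−ρ)²) = 8.39607
Wq = Lq/λ = 8.39607/7.69 = 1.09182 hr
W = Wq + 1/μ = 1.09182 + 0.23585 = 1.32767 hr

Final: 1.32767 hr


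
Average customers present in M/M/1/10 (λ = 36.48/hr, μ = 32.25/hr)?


ρ = 36.48/32.25 = 1.1312
L = ρ[1 − (K+1)ρ^K + Kρ^(K+1)] / [(1−ρ)(1−ρ^(K+1))]
Numerator: 1.1312·(1 − 11·3.429660 + 10·3.879504) = 2.340125
Denominator: (-0.1312)·(-2.879504) = 0.377684
L = 2.340125/0.377684 = 6.1960

Final: 6.1960


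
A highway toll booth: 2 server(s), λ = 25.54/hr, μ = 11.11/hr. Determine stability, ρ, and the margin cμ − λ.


Total capacity cμ = 2·11.11 = 22.22/hr
ρ = λ/(cμ) = 25.54/22.22 = 1.1494
Stable ⇔ ρ < 1: NO
Spare capacity = cμ − λ = 22.22 − 25.54 = -3.32/hr

Final: ρ = 1.1494; unstable; margin = -3.32/hr


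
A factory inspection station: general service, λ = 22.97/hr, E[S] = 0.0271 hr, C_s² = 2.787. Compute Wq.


ρ = λ·E[S] = 22.97·0.0271 = 0.6225
E[S²] = E[S]²(1+C_s²) = 0.0271²·(1+2.787) = 0.002781
Wq = λ·E[S²]/(2(1−ρ)) = 22.97·0.002781/(2·0.3775) = 0.08461 hr

Final: 0.08461 hr


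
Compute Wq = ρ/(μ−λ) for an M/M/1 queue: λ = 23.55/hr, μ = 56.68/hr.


ρ = 23.55/56.68 = 0.4155
Wq = ρ/(μ−λ) = 0.4155/(56.68 − 23.55) = 0.4155/33.13 = 0.01254 hr

Final: 0.01254 hr


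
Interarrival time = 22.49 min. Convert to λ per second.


λ = 1/(interarrival time) in consistent units.
1 second = 0.0166667 min, so λ = 0.0166667/22.49 = 0.0007411 per second

Final: 0.0007411 /sec


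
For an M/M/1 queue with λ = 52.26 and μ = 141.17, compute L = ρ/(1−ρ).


ρ = λ/μ = 52.26/141.17 = 0.3702
L = ρ/(1−ρ) = 0.3702/(1 − 0.3702) = 0.3702/0.6298 = 0.5878

Final: 0.5878


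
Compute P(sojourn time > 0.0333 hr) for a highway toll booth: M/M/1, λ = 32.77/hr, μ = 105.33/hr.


W ~ Exponential(μ−λ) for M/M/1.
μ − λ = 105.33 − 32.77 = 72.5600
P(W > t) = e^{−(μ−λ)t} = e^{−2.4162} = 0.089256

Final: 0.089256


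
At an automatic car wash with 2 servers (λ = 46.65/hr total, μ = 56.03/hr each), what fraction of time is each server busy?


ρ = λ/(cμ) = 46.65/(2·56.03) = 46.65/112.06 = 0.4163

Final: 0.4163


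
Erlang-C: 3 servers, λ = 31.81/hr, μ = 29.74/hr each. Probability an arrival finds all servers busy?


a = λ/μ = 1.0696; ρ = a/3 = 0.3565
P₀ = 0.338000 (from M/M/c formula)
C(c,a) = [a^c/(c!(1−ρ))]·P₀ = [1.22368/(6·0.6435)]·0.338000
= 0.31695·0.338000 = 0.107129

Final: 0.107129


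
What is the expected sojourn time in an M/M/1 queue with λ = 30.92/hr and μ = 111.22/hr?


W = 1/(μ−λ) = 1/(111.22 − 30.92) = 1/80.30 = 0.01245 hr

Final: 0.01245 hr


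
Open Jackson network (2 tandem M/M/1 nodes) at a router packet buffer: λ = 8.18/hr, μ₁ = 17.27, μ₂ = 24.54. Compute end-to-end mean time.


Each node sees arrival rate λ = 8.18/hr (tandem ⇒ throughput preserved).
W₁ = 1/(μ₁−λ) = 1/(17.27−8.18) = 0.11001 hr
W₂ = 1/(μ₂−λ) = 1/(24.54−8.18) = 0.06112 hr
W_total = W₁ + W₂ = 0.11001 + 0.06112 = 0.17114 hr

Final: 0.17114 hr


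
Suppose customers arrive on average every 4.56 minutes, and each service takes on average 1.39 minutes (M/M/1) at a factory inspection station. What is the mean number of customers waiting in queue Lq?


λ = 60/4.56 = 13.1579 /hr
μ = 60/1.39 = 43.1655 /hr
ρ = λ/μ = 13.1579/43.1655 = 0.3048
Lq = ρ²/(1−ρ) = 0.09292/0.6952 = 0.1337

Final: 0.1337


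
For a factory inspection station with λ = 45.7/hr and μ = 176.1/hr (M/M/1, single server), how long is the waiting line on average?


ρ = 45.7/176.1 = 0.2595
Lq = ρ²/(1−ρ) = 0.06735/0.7405 = 0.09095

Final: 0.09095


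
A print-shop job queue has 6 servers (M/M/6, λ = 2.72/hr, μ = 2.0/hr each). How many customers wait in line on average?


a = λ/μ = 1.3600; ρ = a/6 = 0.2267
P₀ = 0.256626
Lq = P₀·a^c·ρ / (c!·(1−ρ)²) = 0.256626·6.32752·0.2267/(720·0.59804)
= 0.0008548

Final: 0.0008548


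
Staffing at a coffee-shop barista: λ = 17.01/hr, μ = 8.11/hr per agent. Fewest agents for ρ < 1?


Stability requires cμ > λ ⇔ c > λ/μ.
λ/μ = 17.01/8.11 = 2.0974
Minimum integer c = ⌊2.0974⌋ + 1 = 3
Check: 3·8.11 = 24.33 > 17.01, while 2·8.11 = 16.22 ≤ 17.01

Final: 3 servers


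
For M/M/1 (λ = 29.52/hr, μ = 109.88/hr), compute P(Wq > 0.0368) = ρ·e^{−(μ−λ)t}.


ρ = 29.52/109.88 = 0.2687
P(Wq > t) = ρ·e^{−(μ−λ)t} = 0.2687·e^{−2.9572}
= 0.2687·0.051962 = 0.013960

Final: 0.013960


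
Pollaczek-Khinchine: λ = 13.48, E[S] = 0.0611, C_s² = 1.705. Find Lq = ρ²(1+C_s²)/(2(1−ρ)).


ρ = λ·E[S] = 13.48·0.0611 = 0.8236
Lq = ρ²(1+C_s²)/(2(1−ρ)) = 0.6784·(1+1.705)/(2·0.1764)
= 0.6784·2.7050/0.3527 = 5.20199

Final: 5.20199


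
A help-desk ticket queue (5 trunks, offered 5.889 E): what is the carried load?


B(5,5.889) = 0.352580 (Erlang-B)
Carried load = a(1 − B) = 5.889·(1 − 0.352580) = 5.889·0.647420 = 3.8127 E

Final: 3.8127 Erlangs


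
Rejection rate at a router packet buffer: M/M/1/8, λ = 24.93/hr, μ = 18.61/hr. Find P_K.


ρ = λ/μ = 24.93/18.61 = 1.3396
P_K = (1−ρ)ρ^K/(1−ρ^(K+1)) = (-0.3396·10.370680)/(1 − 13.892588)
= -3.521908/-12.892588 = 0.273173

Final: 0.273173


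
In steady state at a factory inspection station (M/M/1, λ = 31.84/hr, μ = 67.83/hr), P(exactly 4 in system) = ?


ρ = 31.84/67.83 = 0.4694
P_n = (1−ρ)·ρ^n = (1 − 0.4694)·0.4694^4 = 0.5306·0.048552 = 0.025761

Final: 0.025761


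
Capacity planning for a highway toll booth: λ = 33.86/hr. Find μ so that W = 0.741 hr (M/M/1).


W = 1/(μ−λ) ⇒ μ − λ = 1/W = 1/0.741 = 1.3495
μ = λ + 1/W = 33.86 + 1.3495 = 35.2095 per hr

Final: 35.2095 /hr


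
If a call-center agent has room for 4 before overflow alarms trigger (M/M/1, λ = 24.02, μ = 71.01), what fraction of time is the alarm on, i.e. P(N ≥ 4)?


ρ = 24.02/71.01 = 0.3383
P(N ≥ n) = ρ^n = 0.3383^4 = 0.013092

Final: 0.013092


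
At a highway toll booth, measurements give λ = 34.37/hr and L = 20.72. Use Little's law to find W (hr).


W = L/λ = 20.72/34.37 = 0.6029 hr

Final: 0.6029 hr


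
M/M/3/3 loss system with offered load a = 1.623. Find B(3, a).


B(c,a) = (a^c/c!) / Σ_{k=0}^{c} a^k/k!
a^3/3! = 0.712532
Σ terms (k=0..3): 1.00000 + 1.62300 + 1.31706 + 0.71253 = 4.652596
B = 0.712532/4.652596 = 0.153147

Final: 0.153147


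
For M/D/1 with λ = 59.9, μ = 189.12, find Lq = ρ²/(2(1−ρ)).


ρ = 59.9/189.12 = 0.3167
M/D/1: Lq = ρ²/(2(1−ρ)) = 0.1003/(2·0.6833) = 0.07341

Final: 0.07341


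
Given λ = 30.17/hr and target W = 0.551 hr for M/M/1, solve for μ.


W = 1/(μ−λ) ⇒ μ − λ = 1/W = 1/0.551 = 1.8149
μ = λ + 1/W = 30.17 + 1.8149 = 31.9849 per hr

Final: 31.9849 /hr


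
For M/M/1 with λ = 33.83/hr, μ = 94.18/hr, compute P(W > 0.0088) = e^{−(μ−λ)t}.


W ~ Exponential(μ−λ) for M/M/1.
μ − λ = 94.18 − 33.83 = 60.3500
P(W > t) = e^{−(μ−λ)t} = e^{−0.5311} = 0.587970

Final: 0.587970


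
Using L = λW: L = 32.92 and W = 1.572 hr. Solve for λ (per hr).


λ = L/W = 32.92/1.572 = 20.9415 /hr

Final: 20.9415 /hr


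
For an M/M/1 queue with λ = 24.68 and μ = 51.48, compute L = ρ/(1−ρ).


ρ = λ/μ = 24.68/51.48 = 0.4794
L = ρ/(1−ρ) = 0.4794/(1 − 0.4794) = 0.4794/0.5206 = 0.9209

Final: 0.9209


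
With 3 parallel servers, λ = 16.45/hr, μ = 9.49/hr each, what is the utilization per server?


ρ = λ/(cμ) = 16.45/(3·9.49) = 16.45/28.47 = 0.5778

Final: 0.5778


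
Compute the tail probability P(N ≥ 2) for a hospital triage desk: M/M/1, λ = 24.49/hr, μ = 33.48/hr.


ρ = 24.49/33.48 = 0.7315
P(N ≥ n) = ρ^n = 0.7315^2 = 0.535065

Final: 0.535065


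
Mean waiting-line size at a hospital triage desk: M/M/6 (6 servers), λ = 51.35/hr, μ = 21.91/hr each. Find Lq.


a = λ/μ = 2.3437; ρ = a/6 = 0.3906
P₀ = 0.095604
Lq = P₀·a^c·ρ / (c!·(1−ρ)²) = 0.095604·165.72515·0.3906/(720·0.37135)
= 0.02315

Final: 0.02315


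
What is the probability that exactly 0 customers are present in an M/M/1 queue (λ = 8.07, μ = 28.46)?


ρ = 8.07/28.46 = 0.2836
P_n = (1−ρ)·ρ^n = (1 − 0.2836)·0.2836^0 = 0.7164·1.000000 = 0.716444

Final: 0.716444


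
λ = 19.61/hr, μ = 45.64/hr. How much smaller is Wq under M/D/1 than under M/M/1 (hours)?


ρ = 19.61/45.64 = 0.4297
Wq(M/M/1) = ρ/(μ−λ) = 0.4297/26.03 = 0.01651 hr
Wq(M/D/1) = ρ/(2(μ−λ)) = 0.008253 hr
Savings = 0.01651 − 0.008253 = 0.008253 hr

Final: 0.008253 hr


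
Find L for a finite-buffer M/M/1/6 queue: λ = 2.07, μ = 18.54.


ρ = 2.07/18.54 = 0.1117
L = ρ[1 − (K+1)ρ^K + Kρ^(K+1)] / [(1−ρ)(1−ρ^(K+1))]
Numerator: 0.1117·(1 − 7·0.000001937 + 6·0.0000002163) = 0.111649
Denominator: (0.8883)·(1.000000) = 0.888349
L = 0.111649/0.888349 = 0.1257

Final: 0.1257


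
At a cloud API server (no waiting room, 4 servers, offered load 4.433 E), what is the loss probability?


B(c,a) = (a^c/c!) / Σ_{k=0}^{c} a^k/k!
a^4/4! = 16.090876
Σ terms (k=0..4): 1.00000 + 4.43300 + 9.82574 + 14.51918 + 16.09088 = 45.868795
B = 16.090876/45.868795 = 0.350802

Final: 0.350802


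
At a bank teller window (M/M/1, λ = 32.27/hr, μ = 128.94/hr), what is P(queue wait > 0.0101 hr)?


ρ = 32.27/128.94 = 0.2503
P(Wq > t) = ρ·e^{−(μ−λ)t} = 0.2503·e^{−0.9764}
= 0.2503·0.376677 = 0.094272

Final: 0.094272


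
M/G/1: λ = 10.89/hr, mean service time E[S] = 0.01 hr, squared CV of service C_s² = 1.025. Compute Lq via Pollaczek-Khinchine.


ρ = λ·E[S] = 10.89·0.01 = 0.1089
Lq = ρ²(1+C_s²)/(2(1−ρ)) = 0.01186·(1+1.025)/(2·0.8911)
= 0.01186·2.0250/1.7822 = 0.01347

Final: 0.01347


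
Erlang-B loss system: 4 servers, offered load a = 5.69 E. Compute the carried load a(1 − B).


B(4,5.69) = 0.449074 (Erlang-B)
Carried load = a(1 − B) = 5.69·(1 − 0.449074) = 5.69·0.550926 = 3.1348 E

Final: 3.1348 Erlangs


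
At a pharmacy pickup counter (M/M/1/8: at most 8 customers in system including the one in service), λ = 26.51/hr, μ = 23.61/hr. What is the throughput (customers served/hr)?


ρ = 1.1228; P_K = (1−ρ)ρ^8/(1−ρ^9) = 0.168950
λ_eff = λ(1 − P_K) = 26.51·(1 − 0.168950) = 26.51·0.831050 = 22.0311 /hr

Final: 22.0311 /hr


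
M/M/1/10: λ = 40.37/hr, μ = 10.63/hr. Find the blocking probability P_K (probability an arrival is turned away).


ρ = λ/μ = 40.37/10.63 = 3.7977
P_K = (1−ρ)ρ^K/(1−ρ^(K+1)) = (-2.7977·624100.957487)/(1 − 2370174.567617)
= -1746073.610129/-2370173.567617 = 0.736686

Final: 0.736686


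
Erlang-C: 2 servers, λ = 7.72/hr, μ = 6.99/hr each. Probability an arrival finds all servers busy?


a = λ/μ = 1.1044; ρ = a/2 = 0.5522
P₀ = 0.288479 (from M/M/c formula)
C(c,a) = [a^c/(c!(1−ρ))]·P₀ = [1.21978/(2·0.4478)]·0.288479
= 1.36202·0.288479 = 0.392914

Final: 0.392914


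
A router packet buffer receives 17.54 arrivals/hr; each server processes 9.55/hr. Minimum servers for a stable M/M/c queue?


Stability requires cμ > λ ⇔ c > λ/μ.
λ/μ = 17.54/9.55 = 1.8366
Minimum integer c = ⌊1.8366⌋ + 1 = 2
Check: 2·9.55 = 19.10 > 17.54, while 1·9.55 = 9.55 ≤ 17.54

Final: 2 servers


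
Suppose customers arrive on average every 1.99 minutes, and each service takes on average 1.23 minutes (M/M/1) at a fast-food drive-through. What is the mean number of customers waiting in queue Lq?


λ = 60/1.99 = 30.1508 /hr
μ = 60/1.23 = 48.7805 /hr
ρ = λ/μ = 30.1508/48.7805 = 0.6181
Lq = ρ²/(1−ρ) = 0.3820/0.3819 = 1.0003

Final: 1.0003


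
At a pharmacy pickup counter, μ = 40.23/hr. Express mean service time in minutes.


Mean service time = 1/μ = 1/40.23 hour = 0.02486 hour
In minutes: 0.02486 × 60 = 1.4914 min

Final: 1.4914 min


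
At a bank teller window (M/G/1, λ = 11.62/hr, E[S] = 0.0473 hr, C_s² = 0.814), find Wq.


ρ = λ·E[S] = 11.62·0.0473 = 0.5496
E[S²] = E[S]²(1+C_s²) = 0.0473²·(1+0.814) = 0.004058
Wq = λ·E[S²]/(2(1−ρ)) = 11.62·0.004058/(2·0.4504) = 0.05236 hr

Final: 0.05236 hr


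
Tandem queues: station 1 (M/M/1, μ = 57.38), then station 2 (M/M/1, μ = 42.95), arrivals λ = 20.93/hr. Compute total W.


Each node sees arrival rate λ = 20.93/hr (tandem ⇒ throughput preserved).
W₁ = 1/(μ₁−λ) = 1/(57.38−20.93) = 0.02743 hr
W₂ = 1/(μ₂−λ) = 1/(42.95−20.93) = 0.04541 hr
W_total = W₁ + W₂ = 0.02743 + 0.04541 = 0.07285 hr

Final: 0.07285 hr


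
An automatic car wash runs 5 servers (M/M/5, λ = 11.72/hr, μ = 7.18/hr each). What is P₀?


a = λ/μ = 11.72/7.18 = 1.6323; ρ = a/c = 0.3265
Σ_{k=0}^{4} a^k/k! (terms k=0..4) = 1.00000 + 1.63231 + 1.33222 + 0.72487 + 0.29580 = 4.98520
Tail: a^5/(5!(1−ρ)) = 11.58820/(120·0.6735) = 0.14337
P₀ = 1/(4.98520 + 0.14337) = 1/5.12858 = 0.194986

Final: 0.194986


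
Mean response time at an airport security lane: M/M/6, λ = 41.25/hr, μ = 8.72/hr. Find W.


a = 4.7305; ρ = 0.7884; P₀ = 0.006724
Lq = P₀·a^c·ρ/(c!(1−ρ)²) = 1.84298
Wq = Lq/λ = 1.84298/41.25 = 0.04468 hr
W = Wq + 1/μ = 0.04468 + 0.11468 = 0.15936 hr

Final: 0.15936 hr


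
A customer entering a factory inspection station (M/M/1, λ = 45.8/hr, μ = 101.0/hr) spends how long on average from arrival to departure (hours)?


W = 1/(μ−λ) = 1/(101.0 − 45.8) = 1/55.20 = 0.01812 hr

Final: 0.01812 hr


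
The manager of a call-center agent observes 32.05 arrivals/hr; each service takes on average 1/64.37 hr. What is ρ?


ρ = λ/μ = 32.05/64.37 = 0.4979

Final: 0.4979


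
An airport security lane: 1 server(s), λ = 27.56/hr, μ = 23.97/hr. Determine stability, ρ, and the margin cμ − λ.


Total capacity cμ = 1·23.97 = 23.97/hr
ρ = λ/(cμ) = 27.56/23.97 = 1.1498
Stable ⇔ ρ < 1: NO
Spare capacity = cμ − λ = 23.97 − 27.56 = -3.59/hr

Final: ρ = 1.1498; unstable; margin = -3.59/hr


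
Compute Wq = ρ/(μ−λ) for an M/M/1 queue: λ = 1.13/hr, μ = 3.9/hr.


ρ = 1.13/3.9 = 0.2897
Wq = ρ/(μ−λ) = 0.2897/(3.9 − 1.13) = 0.2897/2.77 = 0.1046 hr

Final: 0.1046 hr


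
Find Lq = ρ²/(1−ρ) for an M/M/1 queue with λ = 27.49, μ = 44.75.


ρ = 27.49/44.75 = 0.6143
Lq = ρ²/(1−ρ) = 0.3774/0.3857 = 0.9784

Final: 0.9784


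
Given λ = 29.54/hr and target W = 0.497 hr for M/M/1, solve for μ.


W = 1/(μ−λ) ⇒ μ − λ = 1/W = 1/0.497 = 2.0121
μ = λ + 1/W = 29.54 + 2.0121 = 31.5521 per hr

Final: 31.5521 /hr


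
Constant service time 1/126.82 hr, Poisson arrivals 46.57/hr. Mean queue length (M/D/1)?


ρ = 46.57/126.82 = 0.3672
M/D/1: Lq = ρ²/(2(1−ρ)) = 0.1348/(2·0.6328) = 0.10655

Final: 0.10655


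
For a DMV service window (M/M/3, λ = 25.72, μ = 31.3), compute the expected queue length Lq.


a = λ/μ = 0.8217; ρ = a/3 = 0.2739
P₀ = 0.437311
Lq = P₀·a^c·ρ / (c!·(1−ρ)²) = 0.437311·0.55486·0.2739/(6·0.52721)
= 0.02101

Final: 0.02101


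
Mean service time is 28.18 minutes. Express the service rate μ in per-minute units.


μ = 1/(service time) in consistent units.
1 minute = 1 min, so μ = 1/28.18 = 0.03549 per minute

Final: 0.03549 /min


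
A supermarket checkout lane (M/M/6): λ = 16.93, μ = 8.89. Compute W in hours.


a = 1.9044; ρ = 0.3174; P₀ = 0.148751
Lq = P₀·a^c·ρ/(c!(1−ρ)²) = 0.006713
Wq = Lq/λ = 0.006713/16.93 = 0.0003965 hr
W = Wq + 1/μ = 0.0003965 + 0.11249 = 0.11288 hr

Final: 0.11288 hr


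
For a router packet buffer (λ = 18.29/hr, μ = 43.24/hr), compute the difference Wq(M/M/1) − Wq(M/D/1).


ρ = 18.29/43.24 = 0.4230
Wq(M/M/1) = ρ/(μ−λ) = 0.4230/24.95 = 0.01695 hr
Wq(M/D/1) = ρ/(2(μ−λ)) = 0.008477 hr
Savings = 0.01695 − 0.008477 = 0.008477 hr

Final: 0.008477 hr


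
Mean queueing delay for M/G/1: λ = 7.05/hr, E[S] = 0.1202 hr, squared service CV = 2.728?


ρ = λ·E[S] = 7.05·0.1202 = 0.8474
E[S²] = E[S]²(1+C_s²) = 0.1202²·(1+2.728) = 0.053862
Wq = λ·E[S²]/(2(1−ρ)) = 7.05·0.053862/(2·0.1526) = 1.24428 hr

Final: 1.24428 hr


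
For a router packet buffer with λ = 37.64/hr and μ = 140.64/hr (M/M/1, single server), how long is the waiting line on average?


ρ = 37.64/140.64 = 0.2676
Lq = ρ²/(1−ρ) = 0.07163/0.7324 = 0.09780

Final: 0.09780


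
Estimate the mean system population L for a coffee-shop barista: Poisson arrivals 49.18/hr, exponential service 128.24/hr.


ρ = λ/μ = 49.18/128.24 = 0.3835
L = ρ/(1−ρ) = 0.3835/(1 − 0.3835) = 0.3835/0.6165 = 0.6221

Final: 0.6221
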